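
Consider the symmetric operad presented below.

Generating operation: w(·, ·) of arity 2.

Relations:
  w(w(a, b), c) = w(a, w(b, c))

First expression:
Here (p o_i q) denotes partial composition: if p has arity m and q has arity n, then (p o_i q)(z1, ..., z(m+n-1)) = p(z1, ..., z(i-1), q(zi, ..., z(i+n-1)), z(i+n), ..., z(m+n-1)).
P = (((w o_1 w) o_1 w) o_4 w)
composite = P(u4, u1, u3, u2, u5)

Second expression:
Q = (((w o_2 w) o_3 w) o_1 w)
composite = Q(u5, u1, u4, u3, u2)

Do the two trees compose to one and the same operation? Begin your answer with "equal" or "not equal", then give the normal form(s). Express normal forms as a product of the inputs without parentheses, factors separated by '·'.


not equal: they reduce to u4 · u1 · u3 · u2 · u5 and u5 · u1 · u4 · u3 · u2


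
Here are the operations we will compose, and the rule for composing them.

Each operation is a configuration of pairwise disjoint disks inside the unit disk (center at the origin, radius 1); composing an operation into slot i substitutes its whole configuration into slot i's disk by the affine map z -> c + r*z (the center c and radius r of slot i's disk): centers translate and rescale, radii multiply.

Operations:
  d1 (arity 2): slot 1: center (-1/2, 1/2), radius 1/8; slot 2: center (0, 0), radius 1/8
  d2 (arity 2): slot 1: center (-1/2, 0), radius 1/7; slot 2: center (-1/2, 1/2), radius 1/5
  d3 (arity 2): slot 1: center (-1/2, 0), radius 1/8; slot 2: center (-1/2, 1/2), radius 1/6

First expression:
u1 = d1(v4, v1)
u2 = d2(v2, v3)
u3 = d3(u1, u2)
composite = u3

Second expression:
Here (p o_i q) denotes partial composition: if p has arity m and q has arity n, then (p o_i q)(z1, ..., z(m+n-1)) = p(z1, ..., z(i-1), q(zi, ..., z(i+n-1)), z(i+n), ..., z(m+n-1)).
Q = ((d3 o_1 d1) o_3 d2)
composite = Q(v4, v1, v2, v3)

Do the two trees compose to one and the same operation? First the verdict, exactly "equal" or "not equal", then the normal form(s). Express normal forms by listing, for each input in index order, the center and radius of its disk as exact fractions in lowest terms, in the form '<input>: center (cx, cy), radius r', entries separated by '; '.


The first expression, normalized: v1: center (-1/2, 0), radius 1/64; v2: center (-7/12, 1/2), radius 1/42; v3: center (-7/12, 7/12), radius 1/30; v4: center (-9/16, 1/16), radius 1/64
The second expression, normalized: v1: center (-1/2, 0), radius 1/64; v2: center (-7/12, 1/2), radius 1/42; v3: center (-7/12, 7/12), radius 1/30; v4: center (-9/16, 1/16), radius 1/64
Identical normal forms: equal.

equal; both compose to v1: center (-1/2, 0), radius 1/64; v2: center (-7/12, 1/2), radius 1/42; v3: center (-7/12, 7/12), radius 1/30; v4: center (-9/16, 1/16), radius 1/64


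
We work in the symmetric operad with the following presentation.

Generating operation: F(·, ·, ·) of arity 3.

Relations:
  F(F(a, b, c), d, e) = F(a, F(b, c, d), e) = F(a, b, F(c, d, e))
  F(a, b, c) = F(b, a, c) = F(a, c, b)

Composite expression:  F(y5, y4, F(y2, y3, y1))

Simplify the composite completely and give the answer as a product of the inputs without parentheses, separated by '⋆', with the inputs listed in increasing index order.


Shape and order are irrelevant to F; the y-input set decides.
F(y2, y3, y1) spells out as y2 ⋆ y3 ⋆ y1
F(y5, y4, F(y2, y3, y1)) spells out as y5 ⋆ y4 ⋆ y2 ⋆ y3 ⋆ y1
putting the inputs in ascending order: y1 ⋆ y2 ⋆ y3 ⋆ y4 ⋆ y5

y1 ⋆ y2 ⋆ y3 ⋆ y4 ⋆ y5


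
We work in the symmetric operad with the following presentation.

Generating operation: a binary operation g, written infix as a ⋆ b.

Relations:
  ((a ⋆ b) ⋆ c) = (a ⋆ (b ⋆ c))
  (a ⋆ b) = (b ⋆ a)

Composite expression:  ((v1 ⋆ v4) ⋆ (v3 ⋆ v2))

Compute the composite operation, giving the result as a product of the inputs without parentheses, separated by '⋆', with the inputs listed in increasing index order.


With g associative and commutative, the v-input set is all that matters.
(v1 ⋆ v4) unparenthesizes to v1 ⋆ v4
(v3 ⋆ v2) unparenthesizes to v3 ⋆ v2
((v1 ⋆ v4) ⋆ (v3 ⋆ v2)) unparenthesizes to v1 ⋆ v4 ⋆ v3 ⋆ v2
rearranged into index order: v1 ⋆ v2 ⋆ v3 ⋆ v4

v1 ⋆ v2 ⋆ v3 ⋆ v4


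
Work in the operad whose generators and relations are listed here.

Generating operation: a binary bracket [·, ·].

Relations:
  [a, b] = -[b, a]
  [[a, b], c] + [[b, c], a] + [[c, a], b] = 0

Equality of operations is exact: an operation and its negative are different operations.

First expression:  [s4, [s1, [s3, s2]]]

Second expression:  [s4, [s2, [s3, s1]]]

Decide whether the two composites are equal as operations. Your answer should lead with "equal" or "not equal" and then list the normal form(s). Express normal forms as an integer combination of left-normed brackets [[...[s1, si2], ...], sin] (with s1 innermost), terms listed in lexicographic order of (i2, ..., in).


The first expression, normalized: [[[s1, s2], s3], s4] - [[[s1, s3], s2], s4]
The second expression, normalized: -[[[s1, s3], s2], s4]
The normal forms differ: not equal.

not equal; first: [[[s1, s2], s3], s4] - [[[s1, s3], s2], s4]; second: -[[[s1, s3], s2], s4]


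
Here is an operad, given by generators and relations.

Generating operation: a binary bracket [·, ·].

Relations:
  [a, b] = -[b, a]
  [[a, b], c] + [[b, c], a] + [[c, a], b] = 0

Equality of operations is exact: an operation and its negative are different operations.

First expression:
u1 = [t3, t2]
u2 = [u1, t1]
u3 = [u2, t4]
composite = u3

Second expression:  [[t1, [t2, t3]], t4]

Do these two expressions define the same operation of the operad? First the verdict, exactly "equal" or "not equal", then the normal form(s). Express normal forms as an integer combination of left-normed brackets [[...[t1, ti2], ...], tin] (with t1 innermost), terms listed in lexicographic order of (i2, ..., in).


equal: each reduces to [[[t1, t2], t3], t4] - [[[t1, t3], t2], t4]

In normal form, the first expression is [[[t1, t2], t3], t4] - [[[t1, t3], t2], t4]
In normal form, the second expression is [[[t1, t2], t3], t4] - [[[t1, t3], t2], t4]
The forms coincide; equal.


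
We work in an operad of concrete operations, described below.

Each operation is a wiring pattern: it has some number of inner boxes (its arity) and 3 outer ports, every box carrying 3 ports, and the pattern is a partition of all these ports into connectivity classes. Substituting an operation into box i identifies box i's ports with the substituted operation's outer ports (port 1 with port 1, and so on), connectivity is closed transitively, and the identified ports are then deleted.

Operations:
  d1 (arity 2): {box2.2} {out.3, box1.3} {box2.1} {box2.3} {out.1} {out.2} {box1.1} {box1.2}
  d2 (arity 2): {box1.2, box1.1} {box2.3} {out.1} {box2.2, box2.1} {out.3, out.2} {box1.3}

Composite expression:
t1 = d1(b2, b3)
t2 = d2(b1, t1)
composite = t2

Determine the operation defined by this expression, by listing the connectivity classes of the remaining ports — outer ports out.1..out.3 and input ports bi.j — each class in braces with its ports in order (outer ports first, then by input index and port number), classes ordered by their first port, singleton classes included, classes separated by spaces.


{out.1} {out.2, out.3} {b1.1, b1.2} {b1.3} {b2.1} {b2.2} {b2.3} {b3.1} {b3.2} {b3.3}

Connectivity passes through glued d2-boundaries; trace each wire chain.
through d1, on inputs (b2, b3): {out.1} {out.2} {out.3, b2.3} {b2.1} {b2.2} {b3.1} {b3.2} {b3.3} (out.j = stage outer ports)
through d2, on inputs (b1, b2, b3): {out.1} {out.2, out.3} {b1.1, b1.2} {b1.3} {b2.1} {b2.2} {b2.3} {b3.1} {b3.2} {b3.3} (out.j = stage outer ports)


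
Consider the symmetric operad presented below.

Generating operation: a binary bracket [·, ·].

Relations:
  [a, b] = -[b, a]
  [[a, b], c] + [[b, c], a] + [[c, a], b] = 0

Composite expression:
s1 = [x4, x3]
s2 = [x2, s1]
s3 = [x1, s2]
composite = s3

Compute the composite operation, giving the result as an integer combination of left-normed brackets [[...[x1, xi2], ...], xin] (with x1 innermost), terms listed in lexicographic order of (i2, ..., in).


-[[[x1, x2], x3], x4] + [[[x1, x2], x4], x3] + [[[x1, x3], x4], x2] - [[[x1, x4], x3], x2]

Antisymmetry and Jacobi reduce to x1-anchored left-normed brackets.
Composite bracket: [x1, [x2, [x4, x3]]]
Under [a, b] = ab - ba we get 8 signed associative words (2^3 = 8).
Collect the words opening with x1:
  word x1x2x3x4 has sign -1, contributing -[[[x1, x2], x3], x4]
  word x1x2x4x3 has sign +1, contributing +[[[x1, x2], x4], x3]
  word x1x3x4x2 has sign +1, contributing +[[[x1, x3], x4], x2]
  word x1x4x3x2 has sign -1, contributing -[[[x1, x4], x3], x2]


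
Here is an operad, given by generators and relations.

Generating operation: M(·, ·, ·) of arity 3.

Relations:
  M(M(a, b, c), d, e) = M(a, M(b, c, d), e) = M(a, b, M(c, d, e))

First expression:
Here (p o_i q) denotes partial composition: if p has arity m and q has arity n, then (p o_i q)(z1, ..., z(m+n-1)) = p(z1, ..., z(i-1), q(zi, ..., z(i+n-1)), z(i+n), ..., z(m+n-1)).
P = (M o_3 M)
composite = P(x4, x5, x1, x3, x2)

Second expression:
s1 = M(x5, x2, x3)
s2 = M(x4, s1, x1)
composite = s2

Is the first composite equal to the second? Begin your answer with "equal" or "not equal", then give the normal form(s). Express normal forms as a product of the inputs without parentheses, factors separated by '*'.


not equal; the first gives x4 * x5 * x1 * x3 * x2 and the second x4 * x5 * x2 * x3 * x1


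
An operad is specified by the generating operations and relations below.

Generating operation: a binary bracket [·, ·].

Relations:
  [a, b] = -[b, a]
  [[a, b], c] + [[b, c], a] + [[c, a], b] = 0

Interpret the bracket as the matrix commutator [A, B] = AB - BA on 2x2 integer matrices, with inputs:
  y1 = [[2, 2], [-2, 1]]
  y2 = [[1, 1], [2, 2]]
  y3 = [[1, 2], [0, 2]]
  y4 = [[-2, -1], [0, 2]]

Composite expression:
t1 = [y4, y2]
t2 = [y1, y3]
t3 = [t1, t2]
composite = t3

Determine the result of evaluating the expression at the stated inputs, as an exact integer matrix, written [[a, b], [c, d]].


[[-42, 24], [72, 42]]


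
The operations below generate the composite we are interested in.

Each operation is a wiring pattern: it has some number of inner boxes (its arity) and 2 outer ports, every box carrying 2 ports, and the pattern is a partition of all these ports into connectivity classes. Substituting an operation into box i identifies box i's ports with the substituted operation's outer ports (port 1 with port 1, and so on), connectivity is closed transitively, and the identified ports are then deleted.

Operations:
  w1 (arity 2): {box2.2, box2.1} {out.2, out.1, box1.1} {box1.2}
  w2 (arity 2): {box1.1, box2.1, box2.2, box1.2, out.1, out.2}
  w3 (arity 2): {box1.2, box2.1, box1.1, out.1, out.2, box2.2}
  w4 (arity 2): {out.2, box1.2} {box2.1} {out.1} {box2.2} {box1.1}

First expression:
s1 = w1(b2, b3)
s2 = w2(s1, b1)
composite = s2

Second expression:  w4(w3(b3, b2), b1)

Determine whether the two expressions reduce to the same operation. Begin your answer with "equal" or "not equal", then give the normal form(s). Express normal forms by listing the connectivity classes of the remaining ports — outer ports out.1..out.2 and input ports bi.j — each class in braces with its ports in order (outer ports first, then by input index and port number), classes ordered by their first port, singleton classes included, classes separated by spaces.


not equal; the first gives {out.1, out.2, b1.1, b1.2, b2.1} {b2.2} {b3.1, b3.2} and the second {out.1} {out.2, b2.1, b2.2, b3.1, b3.2} {b1.1} {b1.2}


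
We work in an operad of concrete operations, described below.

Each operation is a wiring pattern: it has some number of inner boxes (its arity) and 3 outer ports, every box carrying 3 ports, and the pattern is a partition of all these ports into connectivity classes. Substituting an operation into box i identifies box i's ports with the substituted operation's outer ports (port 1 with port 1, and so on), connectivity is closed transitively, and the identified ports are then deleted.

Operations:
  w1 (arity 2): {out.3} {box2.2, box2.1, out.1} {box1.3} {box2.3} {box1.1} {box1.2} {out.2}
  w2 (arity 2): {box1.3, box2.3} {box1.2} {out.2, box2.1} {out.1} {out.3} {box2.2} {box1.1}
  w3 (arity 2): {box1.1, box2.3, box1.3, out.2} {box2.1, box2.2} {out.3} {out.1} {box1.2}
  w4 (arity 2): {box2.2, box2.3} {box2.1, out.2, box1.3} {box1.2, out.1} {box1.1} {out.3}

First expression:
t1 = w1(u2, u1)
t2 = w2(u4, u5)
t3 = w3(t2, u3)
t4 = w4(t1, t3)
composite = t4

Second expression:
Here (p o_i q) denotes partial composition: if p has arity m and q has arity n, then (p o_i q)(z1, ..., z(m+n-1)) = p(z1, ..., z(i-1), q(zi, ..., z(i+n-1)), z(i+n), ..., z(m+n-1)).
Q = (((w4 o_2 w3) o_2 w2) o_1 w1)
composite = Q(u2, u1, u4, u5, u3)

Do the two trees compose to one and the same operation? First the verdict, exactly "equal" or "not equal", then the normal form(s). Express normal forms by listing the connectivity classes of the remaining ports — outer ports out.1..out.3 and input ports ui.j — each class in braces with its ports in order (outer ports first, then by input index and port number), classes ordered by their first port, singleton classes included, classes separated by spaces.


equal: each reduces to {out.1} {out.2} {out.3} {u1.1, u1.2} {u1.3} {u2.1} {u2.2} {u2.3} {u3.1, u3.2} {u3.3} {u4.1} {u4.2} {u4.3, u5.3} {u5.1} {u5.2}

The first composite normalizes to {out.1} {out.2} {out.3} {u1.1, u1.2} {u1.3} {u2.1} {u2.2} {u2.3} {u3.1, u3.2} {u3.3} {u4.1} {u4.2} {u4.3, u5.3} {u5.1} {u5.2}
The second composite normalizes to {out.1} {out.2} {out.3} {u1.1, u1.2} {u1.3} {u2.1} {u2.2} {u2.3} {u3.1, u3.2} {u3.3} {u4.1} {u4.2} {u4.3, u5.3} {u5.1} {u5.2}
Both agree, so they are equal.


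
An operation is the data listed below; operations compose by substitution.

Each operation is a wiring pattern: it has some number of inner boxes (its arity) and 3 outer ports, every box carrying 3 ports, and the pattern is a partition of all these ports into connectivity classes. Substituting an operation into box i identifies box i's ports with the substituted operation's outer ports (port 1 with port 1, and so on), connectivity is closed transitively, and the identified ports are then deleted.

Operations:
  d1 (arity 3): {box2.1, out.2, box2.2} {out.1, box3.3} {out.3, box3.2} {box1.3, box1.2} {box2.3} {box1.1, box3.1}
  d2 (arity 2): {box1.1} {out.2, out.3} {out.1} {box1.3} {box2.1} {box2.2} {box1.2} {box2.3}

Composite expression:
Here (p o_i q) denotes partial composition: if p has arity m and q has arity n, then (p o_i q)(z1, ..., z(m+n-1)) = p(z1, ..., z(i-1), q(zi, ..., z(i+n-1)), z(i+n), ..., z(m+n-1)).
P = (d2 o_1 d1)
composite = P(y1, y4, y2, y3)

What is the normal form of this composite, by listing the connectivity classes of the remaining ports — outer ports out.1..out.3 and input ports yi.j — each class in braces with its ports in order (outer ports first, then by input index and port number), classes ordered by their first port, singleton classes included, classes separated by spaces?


{out.1} {out.2, out.3} {y1.1, y2.1} {y1.2, y1.3} {y2.2} {y2.3} {y3.1} {y3.2} {y3.3} {y4.1, y4.2} {y4.3}

Substituting into d2 glues patterns; closure does the rest.
d1 over (y1, y4, y2) gives {out.1, y2.3} {out.2, y4.1, y4.2} {out.3, y2.2} {y1.1, y2.1} {y1.2, y1.3} {y4.3}, out.j being that stage's outer ports
d2 over (y1, y4, y2, y3) gives {out.1} {out.2, out.3} {y1.1, y2.1} {y1.2, y1.3} {y2.2} {y2.3} {y3.1} {y3.2} {y3.3} {y4.1, y4.2} {y4.3}, out.j being that stage's outer ports


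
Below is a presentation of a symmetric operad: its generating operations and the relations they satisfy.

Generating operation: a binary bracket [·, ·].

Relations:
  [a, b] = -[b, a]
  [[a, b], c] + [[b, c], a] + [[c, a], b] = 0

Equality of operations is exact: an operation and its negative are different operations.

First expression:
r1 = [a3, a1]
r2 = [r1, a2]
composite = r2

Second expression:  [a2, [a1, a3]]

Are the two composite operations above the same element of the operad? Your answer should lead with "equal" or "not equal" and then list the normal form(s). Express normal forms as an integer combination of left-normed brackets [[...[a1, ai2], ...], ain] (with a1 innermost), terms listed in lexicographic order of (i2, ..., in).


equal: each reduces to -[[a1, a3], a2]

Normal form of the first expression: -[[a1, a3], a2]
Normal form of the second expression: -[[a1, a3], a2]
Identical normal forms: equal.


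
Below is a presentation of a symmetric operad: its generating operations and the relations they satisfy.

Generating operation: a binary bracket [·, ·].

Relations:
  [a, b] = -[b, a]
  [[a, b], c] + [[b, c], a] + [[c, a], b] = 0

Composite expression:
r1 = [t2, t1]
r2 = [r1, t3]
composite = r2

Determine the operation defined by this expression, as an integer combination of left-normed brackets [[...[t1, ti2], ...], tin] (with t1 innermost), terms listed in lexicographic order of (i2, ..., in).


Left-normed coefficients sit on the t1-initial expansion words.
Composite bracket: [[t2, t1], t3]
Under [a, b] = ab - ba we get 4 signed associative words (2^2 = 4).
Keep just the words that open with t1:
  t1t2t3 (sign -1) contributes -[[t1, t2], t3]

-[[t1, t2], t3]


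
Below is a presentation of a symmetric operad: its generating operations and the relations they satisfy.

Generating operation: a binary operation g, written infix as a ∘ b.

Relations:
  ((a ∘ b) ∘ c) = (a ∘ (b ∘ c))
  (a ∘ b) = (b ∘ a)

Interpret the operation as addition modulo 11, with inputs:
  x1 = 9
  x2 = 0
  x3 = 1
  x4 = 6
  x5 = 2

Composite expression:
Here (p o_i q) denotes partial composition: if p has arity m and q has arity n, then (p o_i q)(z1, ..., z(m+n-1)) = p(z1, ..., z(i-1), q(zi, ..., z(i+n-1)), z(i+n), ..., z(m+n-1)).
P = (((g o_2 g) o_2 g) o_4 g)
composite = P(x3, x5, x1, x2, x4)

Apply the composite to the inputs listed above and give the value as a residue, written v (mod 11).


7 (mod 11)

(x5 ∘ x1) = 0
(x2 ∘ x4) = 6
((x5 ∘ x1) ∘ (x2 ∘ x4)) = 6
(x3 ∘ ((x5 ∘ x1) ∘ (x2 ∘ x4))) = 7


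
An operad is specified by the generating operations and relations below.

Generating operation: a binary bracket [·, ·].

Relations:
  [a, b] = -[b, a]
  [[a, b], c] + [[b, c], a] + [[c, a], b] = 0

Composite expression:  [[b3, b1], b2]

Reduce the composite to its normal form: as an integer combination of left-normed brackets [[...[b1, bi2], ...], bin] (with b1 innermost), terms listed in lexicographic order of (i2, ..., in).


Skip Jacobi rewriting: expand, keep b1-initial words, read off terms.
Composite bracket: [[b3, b1], b2]
Expanding via [a, b] = ab - ba: 4 signed words (2^2 = 4).
The b1-initial words carry the normal form:
  from b1b3b2, sign -1: term -[[b1, b3], b2]

-[[b1, b3], b2]


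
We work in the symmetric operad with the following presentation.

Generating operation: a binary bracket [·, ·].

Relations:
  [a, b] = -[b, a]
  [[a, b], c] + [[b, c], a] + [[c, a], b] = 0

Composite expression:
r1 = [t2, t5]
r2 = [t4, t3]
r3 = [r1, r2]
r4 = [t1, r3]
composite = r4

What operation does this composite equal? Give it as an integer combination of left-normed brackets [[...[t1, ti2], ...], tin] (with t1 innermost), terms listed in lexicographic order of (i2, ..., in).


-[[[[t1, t2], t5], t3], t4] + [[[[t1, t2], t5], t4], t3] + [[[[t1, t3], t4], t2], t5] - [[[[t1, t3], t4], t5], t2] - [[[[t1, t4], t3], t2], t5] + [[[[t1, t4], t3], t5], t2] + [[[[t1, t5], t2], t3], t4] - [[[[t1, t5], t2], t4], t3]


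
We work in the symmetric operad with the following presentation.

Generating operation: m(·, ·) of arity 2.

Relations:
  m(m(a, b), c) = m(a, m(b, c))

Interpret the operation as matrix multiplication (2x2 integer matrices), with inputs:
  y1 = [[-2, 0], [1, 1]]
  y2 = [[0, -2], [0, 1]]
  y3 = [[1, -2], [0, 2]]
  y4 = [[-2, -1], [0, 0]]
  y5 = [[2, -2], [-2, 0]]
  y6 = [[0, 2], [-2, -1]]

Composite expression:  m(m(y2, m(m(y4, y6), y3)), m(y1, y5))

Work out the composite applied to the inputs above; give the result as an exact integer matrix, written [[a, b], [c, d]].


[[0, 0], [0, 0]]


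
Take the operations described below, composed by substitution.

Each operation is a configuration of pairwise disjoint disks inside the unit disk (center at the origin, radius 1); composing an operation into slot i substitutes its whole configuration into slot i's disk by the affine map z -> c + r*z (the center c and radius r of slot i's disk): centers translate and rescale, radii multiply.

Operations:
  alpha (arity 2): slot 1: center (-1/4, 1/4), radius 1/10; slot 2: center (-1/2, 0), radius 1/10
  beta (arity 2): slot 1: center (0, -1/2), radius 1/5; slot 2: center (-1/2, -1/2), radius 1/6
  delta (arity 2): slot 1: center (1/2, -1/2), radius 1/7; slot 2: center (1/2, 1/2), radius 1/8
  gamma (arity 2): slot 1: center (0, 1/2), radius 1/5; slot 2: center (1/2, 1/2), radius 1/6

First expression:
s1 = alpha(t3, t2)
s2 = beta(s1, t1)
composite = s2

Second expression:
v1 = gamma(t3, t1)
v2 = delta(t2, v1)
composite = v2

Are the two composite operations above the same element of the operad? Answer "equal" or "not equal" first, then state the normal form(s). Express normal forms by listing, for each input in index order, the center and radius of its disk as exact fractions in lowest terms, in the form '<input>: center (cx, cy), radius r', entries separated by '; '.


not equal — first t1: center (-1/2, -1/2), radius 1/6; t2: center (-1/10, -1/2), radius 1/50; t3: center (-1/20, -9/20), radius 1/50, second t1: center (9/16, 9/16), radius 1/48; t2: center (1/2, -1/2), radius 1/7; t3: center (1/2, 9/16), radius 1/40


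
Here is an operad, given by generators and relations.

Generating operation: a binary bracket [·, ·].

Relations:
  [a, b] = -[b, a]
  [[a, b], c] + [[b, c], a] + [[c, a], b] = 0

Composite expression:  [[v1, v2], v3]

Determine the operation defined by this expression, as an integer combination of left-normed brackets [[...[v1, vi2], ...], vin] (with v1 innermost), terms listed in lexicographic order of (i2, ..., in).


[[v1, v2], v3]

Antisymmetry and Jacobi reduce to v1-anchored left-normed brackets.
Composite bracket: [[v1, v2], v3]
Applying ab - ba throughout gives 4 signed words (2^2 = 4).
Keep just the words that open with v1:
  v1v2v3 (sign +1) contributes +[[v1, v2], v3]


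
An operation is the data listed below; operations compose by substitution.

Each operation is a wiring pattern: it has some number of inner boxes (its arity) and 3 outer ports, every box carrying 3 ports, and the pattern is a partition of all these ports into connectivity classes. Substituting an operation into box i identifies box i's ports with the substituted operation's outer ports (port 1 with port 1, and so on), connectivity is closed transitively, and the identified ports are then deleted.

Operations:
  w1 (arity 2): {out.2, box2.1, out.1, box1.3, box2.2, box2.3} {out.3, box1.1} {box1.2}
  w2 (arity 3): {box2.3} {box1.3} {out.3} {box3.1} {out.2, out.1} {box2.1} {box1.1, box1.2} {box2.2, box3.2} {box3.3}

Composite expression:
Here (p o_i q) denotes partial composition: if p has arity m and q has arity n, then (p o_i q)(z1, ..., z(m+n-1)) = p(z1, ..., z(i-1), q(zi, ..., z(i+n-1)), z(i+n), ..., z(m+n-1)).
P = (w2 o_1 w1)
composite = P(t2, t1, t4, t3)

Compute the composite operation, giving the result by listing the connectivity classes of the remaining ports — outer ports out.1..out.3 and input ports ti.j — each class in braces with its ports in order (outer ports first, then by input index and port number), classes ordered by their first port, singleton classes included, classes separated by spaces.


{out.1, out.2} {out.3} {t1.1, t1.2, t1.3, t2.3} {t2.1} {t2.2} {t3.1} {t3.2, t4.2} {t3.3} {t4.1} {t4.3}

Substituting into w2 glues patterns; closure does the rest.
after w1, the pattern on (t2, t1) reads {out.1, out.2, t1.1, t1.2, t1.3, t2.3} {out.3, t2.1} {t2.2} (out.j = its outer ports)
after w2, the pattern on (t2, t1, t4, t3) reads {out.1, out.2} {out.3} {t1.1, t1.2, t1.3, t2.3} {t2.1} {t2.2} {t3.1} {t3.2, t4.2} {t3.3} {t4.1} {t4.3} (out.j = its outer ports)


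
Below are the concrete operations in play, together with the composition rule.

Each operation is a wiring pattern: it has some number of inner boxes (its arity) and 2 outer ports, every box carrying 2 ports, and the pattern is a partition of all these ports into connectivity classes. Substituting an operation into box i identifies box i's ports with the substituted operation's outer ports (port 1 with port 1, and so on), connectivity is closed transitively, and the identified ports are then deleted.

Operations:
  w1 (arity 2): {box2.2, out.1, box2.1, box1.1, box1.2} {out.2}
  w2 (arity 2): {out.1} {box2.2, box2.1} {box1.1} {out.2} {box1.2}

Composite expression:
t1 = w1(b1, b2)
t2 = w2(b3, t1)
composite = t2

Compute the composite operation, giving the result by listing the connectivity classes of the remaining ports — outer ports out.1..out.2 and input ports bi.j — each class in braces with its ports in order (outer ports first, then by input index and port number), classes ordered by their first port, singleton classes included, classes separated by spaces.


{out.1} {out.2} {b1.1, b1.2, b2.1, b2.2} {b3.1} {b3.2}

Two ports join when wires chain via w2-identified ports.
stage w1: inputs (b1, b2), connectivity {out.1, b1.1, b1.2, b2.1, b2.2} {out.2}, out.j its boundary
stage w2: inputs (b3, b1, b2), connectivity {out.1} {out.2} {b1.1, b1.2, b2.1, b2.2} {b3.1} {b3.2}, out.j its boundary


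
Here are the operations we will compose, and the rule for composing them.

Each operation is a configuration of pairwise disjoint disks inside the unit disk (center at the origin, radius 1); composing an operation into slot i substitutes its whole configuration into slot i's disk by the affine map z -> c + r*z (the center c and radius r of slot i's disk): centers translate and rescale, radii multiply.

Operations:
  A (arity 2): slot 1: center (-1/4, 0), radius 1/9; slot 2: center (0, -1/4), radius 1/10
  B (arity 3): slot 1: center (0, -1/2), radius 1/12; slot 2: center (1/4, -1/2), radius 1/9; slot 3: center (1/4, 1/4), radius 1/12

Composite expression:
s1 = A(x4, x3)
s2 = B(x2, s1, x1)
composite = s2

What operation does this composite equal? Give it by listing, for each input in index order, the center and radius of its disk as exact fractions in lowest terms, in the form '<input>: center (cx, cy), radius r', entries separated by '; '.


x1: center (1/4, 1/4), radius 1/12; x2: center (0, -1/2), radius 1/12; x3: center (1/4, -19/36), radius 1/90; x4: center (2/9, -1/2), radius 1/81

Below B, radii multiply path by path; the x-disk centers shift.
input x2: applying the 1 nested substitution gives center (0, -1/2), radius 1/12
input x4: applying the 2 nested substitutions gives center (2/9, -1/2), radius 1/81
input x3: applying the 2 nested substitutions gives center (1/4, -19/36), radius 1/90
input x1: applying the 1 nested substitution gives center (1/4, 1/4), radius 1/12


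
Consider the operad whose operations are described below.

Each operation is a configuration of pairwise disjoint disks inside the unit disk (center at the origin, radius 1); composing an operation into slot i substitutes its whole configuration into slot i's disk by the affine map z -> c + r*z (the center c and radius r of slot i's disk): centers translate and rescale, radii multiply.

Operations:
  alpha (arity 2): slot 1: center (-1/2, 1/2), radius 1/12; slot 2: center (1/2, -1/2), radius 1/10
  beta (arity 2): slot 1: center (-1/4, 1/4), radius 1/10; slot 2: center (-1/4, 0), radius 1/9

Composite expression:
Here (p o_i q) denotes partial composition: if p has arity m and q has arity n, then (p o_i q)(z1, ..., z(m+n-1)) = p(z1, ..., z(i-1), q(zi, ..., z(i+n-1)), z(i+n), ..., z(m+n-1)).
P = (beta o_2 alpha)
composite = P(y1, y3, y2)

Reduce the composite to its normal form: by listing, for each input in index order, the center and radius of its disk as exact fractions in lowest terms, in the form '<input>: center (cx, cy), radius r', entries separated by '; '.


y1: center (-1/4, 1/4), radius 1/10; y2: center (-7/36, -1/18), radius 1/90; y3: center (-11/36, 1/18), radius 1/108

Each y-disk chains the slot maps above it in beta; radii multiply.
for y1, the 1-step affine chain lands on center (-1/4, 1/4), radius 1/10
for y3, the 2-step affine chain lands on center (-11/36, 1/18), radius 1/108
for y2, the 2-step affine chain lands on center (-7/36, -1/18), radius 1/90


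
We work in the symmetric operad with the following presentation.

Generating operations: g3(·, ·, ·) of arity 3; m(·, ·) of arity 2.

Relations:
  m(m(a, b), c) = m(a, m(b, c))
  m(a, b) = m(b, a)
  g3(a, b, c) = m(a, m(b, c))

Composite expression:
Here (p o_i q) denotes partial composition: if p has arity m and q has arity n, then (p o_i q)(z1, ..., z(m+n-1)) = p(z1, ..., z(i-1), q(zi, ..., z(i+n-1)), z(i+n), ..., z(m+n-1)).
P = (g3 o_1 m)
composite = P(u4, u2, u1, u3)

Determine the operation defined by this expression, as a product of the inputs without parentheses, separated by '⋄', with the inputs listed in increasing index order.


u1 ⋄ u2 ⋄ u3 ⋄ u4

Key point: g3 commutes, so take the u-inputs in any fixed order.
m(u4, u2) linearizes to u4 ⋄ u2
g3(m(u4, u2), u1, u3) linearizes to u4 ⋄ u2 ⋄ u1 ⋄ u3
reordering the factors by index: u1 ⋄ u2 ⋄ u3 ⋄ u4


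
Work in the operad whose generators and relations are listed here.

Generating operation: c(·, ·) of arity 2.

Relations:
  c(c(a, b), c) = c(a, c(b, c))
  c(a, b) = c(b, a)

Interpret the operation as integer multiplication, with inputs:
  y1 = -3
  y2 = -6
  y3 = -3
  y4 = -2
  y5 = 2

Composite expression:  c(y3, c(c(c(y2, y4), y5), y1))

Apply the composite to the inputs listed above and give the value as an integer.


216

c(y2, y4) = 12
c(c(y2, y4), y5) = 24
c(c(c(y2, y4), y5), y1) = -72
c(y3, c(c(c(y2, y4), y5), y1)) = 216


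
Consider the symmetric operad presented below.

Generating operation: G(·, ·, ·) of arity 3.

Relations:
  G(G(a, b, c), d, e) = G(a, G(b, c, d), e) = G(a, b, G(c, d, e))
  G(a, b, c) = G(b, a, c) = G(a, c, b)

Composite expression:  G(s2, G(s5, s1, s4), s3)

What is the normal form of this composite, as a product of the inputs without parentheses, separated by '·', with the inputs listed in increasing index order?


s1 · s2 · s3 · s4 · s5

Shape and order are irrelevant to G; the s-input set decides.
G(s5, s1, s4) spells out as s5 · s1 · s4
G(s2, G(s5, s1, s4), s3) spells out as s2 · s5 · s1 · s4 · s3
commutativity sorts the factors: s1 · s2 · s3 · s4 · s5


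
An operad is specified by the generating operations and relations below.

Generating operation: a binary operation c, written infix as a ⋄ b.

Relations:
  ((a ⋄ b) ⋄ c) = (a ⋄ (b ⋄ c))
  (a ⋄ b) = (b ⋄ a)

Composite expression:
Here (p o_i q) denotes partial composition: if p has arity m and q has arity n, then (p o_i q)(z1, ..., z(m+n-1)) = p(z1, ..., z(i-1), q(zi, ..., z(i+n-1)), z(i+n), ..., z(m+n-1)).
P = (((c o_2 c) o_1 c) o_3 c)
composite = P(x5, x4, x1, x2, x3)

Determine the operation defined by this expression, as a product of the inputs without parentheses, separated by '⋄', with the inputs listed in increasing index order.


x1 ⋄ x2 ⋄ x3 ⋄ x4 ⋄ x5

Any arrangement under c is one operation, so sort the x-inputs.
(x5 ⋄ x4) flattens to x5 ⋄ x4
(x1 ⋄ x2) flattens to x1 ⋄ x2
((x1 ⋄ x2) ⋄ x3) flattens to x1 ⋄ x2 ⋄ x3
((x5 ⋄ x4) ⋄ ((x1 ⋄ x2) ⋄ x3)) flattens to x5 ⋄ x4 ⋄ x1 ⋄ x2 ⋄ x3
putting the inputs in ascending order: x1 ⋄ x2 ⋄ x3 ⋄ x4 ⋄ x5


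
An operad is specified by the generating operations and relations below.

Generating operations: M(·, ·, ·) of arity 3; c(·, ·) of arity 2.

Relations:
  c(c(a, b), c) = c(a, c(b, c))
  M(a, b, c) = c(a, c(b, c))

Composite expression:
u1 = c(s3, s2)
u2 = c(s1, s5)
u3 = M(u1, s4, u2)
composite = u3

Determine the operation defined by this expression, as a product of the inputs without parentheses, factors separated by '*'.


s3 * s2 * s4 * s1 * s5

Key point: M is associative — brackets drop, the s-order remains.
c(s3, s2) linearizes to s3 * s2
c(s1, s5) linearizes to s1 * s5
M(c(s3, s2), s4, c(s1, s5)) linearizes to s3 * s2 * s4 * s1 * s5


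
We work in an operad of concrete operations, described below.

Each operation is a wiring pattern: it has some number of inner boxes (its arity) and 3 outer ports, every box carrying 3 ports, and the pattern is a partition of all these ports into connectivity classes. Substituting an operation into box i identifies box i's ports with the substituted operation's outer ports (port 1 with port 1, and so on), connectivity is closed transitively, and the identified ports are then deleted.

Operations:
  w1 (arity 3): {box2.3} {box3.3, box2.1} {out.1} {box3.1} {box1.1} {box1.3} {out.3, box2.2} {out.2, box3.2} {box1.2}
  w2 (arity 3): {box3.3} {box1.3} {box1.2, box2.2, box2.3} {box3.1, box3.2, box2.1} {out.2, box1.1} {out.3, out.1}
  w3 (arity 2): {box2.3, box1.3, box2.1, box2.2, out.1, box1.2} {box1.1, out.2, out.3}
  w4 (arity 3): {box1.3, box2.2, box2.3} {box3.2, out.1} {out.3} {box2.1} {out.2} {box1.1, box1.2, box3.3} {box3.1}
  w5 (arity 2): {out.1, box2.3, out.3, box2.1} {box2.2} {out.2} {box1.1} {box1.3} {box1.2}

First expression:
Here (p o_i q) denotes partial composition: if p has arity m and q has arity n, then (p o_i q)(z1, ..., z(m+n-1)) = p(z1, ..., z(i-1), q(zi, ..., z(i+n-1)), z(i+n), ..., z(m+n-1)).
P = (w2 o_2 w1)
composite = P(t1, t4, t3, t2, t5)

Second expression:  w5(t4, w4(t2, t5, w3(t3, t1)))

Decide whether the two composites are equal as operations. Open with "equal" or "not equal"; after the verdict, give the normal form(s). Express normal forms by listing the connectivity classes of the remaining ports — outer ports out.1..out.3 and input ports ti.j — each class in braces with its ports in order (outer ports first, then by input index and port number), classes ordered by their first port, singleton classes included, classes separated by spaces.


The first expression, normalized: {out.1, out.3} {out.2, t1.1} {t1.2, t2.2, t3.2} {t1.3} {t2.1} {t2.3, t3.1} {t3.3} {t4.1} {t4.2} {t4.3} {t5.1, t5.2} {t5.3}
The second expression, normalized: {out.1, out.3, t2.1, t2.2, t3.1} {out.2} {t1.1, t1.2, t1.3, t3.2, t3.3} {t2.3, t5.2, t5.3} {t4.1} {t4.2} {t4.3} {t5.1}
They disagree, so not equal.

not equal: they reduce to {out.1, out.3} {out.2, t1.1} {t1.2, t2.2, t3.2} {t1.3} {t2.1} {t2.3, t3.1} {t3.3} {t4.1} {t4.2} {t4.3} {t5.1, t5.2} {t5.3} and {out.1, out.3, t2.1, t2.2, t3.1} {out.2} {t1.1, t1.2, t1.3, t3.2, t3.3} {t2.3, t5.2, t5.3} {t4.1} {t4.2} {t4.3} {t5.1}


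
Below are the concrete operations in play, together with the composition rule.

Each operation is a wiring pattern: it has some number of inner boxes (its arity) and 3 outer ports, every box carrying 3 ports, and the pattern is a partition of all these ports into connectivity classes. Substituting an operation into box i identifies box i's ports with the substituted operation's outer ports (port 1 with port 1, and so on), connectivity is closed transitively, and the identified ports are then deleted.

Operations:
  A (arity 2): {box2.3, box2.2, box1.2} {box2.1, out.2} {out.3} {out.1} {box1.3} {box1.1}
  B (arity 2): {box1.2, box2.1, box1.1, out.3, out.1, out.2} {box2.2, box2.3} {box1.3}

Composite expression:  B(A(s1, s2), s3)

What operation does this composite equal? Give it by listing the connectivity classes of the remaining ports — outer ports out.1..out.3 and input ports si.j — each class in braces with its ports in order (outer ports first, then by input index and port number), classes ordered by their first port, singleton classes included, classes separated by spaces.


{out.1, out.2, out.3, s2.1, s3.1} {s1.1} {s1.2, s2.2, s2.3} {s1.3} {s3.2, s3.3}

Connectivity passes through glued B-boundaries; trace each wire chain.
stage A: inputs (s1, s2), connectivity {out.1} {out.2, s2.1} {out.3} {s1.1} {s1.2, s2.2, s2.3} {s1.3}, out.j its boundary
stage B: inputs (s1, s2, s3), connectivity {out.1, out.2, out.3, s2.1, s3.1} {s1.1} {s1.2, s2.2, s2.3} {s1.3} {s3.2, s3.3}, out.j its boundary


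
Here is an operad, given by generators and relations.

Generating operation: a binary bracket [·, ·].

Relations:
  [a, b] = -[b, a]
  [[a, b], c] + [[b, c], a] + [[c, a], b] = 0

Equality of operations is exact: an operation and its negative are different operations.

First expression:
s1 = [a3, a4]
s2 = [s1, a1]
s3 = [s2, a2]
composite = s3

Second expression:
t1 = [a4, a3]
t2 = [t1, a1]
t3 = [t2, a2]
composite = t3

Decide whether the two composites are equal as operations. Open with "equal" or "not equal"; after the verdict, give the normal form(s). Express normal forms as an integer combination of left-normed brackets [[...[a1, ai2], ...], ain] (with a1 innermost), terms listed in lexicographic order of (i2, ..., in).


not equal; the first gives -[[[a1, a3], a4], a2] + [[[a1, a4], a3], a2] and the second [[[a1, a3], a4], a2] - [[[a1, a4], a3], a2]

In normal form, the first expression is -[[[a1, a3], a4], a2] + [[[a1, a4], a3], a2]
In normal form, the second expression is [[[a1, a3], a4], a2] - [[[a1, a4], a3], a2]
No match — not equal.


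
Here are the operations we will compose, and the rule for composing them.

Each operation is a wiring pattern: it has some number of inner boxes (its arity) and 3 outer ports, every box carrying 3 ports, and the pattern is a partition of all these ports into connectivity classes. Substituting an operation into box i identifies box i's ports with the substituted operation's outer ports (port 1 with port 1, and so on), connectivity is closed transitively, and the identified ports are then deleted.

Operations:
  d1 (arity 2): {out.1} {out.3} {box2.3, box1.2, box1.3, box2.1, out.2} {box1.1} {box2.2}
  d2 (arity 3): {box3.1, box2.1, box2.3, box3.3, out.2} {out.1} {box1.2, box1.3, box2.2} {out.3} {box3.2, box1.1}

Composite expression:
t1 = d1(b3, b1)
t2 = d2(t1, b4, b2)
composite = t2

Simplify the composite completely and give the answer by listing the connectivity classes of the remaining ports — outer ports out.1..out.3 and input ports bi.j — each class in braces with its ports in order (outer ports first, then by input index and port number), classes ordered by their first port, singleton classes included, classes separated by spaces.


{out.1} {out.2, b2.1, b2.3, b4.1, b4.3} {out.3} {b1.1, b1.3, b3.2, b3.3, b4.2} {b1.2} {b2.2} {b3.1}


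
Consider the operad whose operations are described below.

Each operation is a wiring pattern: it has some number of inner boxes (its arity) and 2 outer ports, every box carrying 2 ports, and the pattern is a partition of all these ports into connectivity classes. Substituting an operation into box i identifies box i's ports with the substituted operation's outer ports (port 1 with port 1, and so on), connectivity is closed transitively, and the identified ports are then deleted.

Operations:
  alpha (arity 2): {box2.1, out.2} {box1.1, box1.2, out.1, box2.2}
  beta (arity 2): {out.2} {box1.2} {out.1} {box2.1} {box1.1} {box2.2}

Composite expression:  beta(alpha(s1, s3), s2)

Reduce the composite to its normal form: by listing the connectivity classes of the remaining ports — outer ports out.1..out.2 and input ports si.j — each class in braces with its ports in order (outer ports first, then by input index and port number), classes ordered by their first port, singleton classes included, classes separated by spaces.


{out.1} {out.2} {s1.1, s1.2, s3.2} {s2.1} {s2.2} {s3.1}

After gluing at beta, chains via deleted ports link the s-ports.
through alpha, on inputs (s1, s3): {out.1, s1.1, s1.2, s3.2} {out.2, s3.1} (out.j = stage outer ports)
through beta, on inputs (s1, s3, s2): {out.1} {out.2} {s1.1, s1.2, s3.2} {s2.1} {s2.2} {s3.1} (out.j = stage outer ports)


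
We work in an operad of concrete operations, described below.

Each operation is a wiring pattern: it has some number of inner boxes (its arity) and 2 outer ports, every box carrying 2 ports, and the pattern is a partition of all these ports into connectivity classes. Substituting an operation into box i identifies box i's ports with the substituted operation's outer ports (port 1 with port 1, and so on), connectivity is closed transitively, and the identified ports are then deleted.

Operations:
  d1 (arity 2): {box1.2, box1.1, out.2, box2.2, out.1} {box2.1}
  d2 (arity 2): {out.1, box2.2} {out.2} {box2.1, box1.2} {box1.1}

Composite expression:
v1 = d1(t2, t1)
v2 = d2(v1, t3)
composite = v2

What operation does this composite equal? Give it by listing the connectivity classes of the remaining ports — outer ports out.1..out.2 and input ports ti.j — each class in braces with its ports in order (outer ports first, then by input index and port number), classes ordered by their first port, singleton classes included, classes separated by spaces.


{out.1, t3.2} {out.2} {t1.1} {t1.2, t2.1, t2.2, t3.1}

Treat the ports identified at d2 as solder joints: merge, then drop.
the subtree at d1 composes to {out.1, out.2, t1.2, t2.1, t2.2} {t1.1} on (t2, t1); out.j = own outer ports
the subtree at d2 composes to {out.1, t3.2} {out.2} {t1.1} {t1.2, t2.1, t2.2, t3.1} on (t2, t1, t3); out.j = own outer ports
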